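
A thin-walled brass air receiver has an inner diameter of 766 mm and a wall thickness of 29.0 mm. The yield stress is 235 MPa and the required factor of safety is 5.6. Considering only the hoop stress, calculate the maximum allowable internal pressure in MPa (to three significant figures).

σ_allow = 235/5.6 = 41.96 MPa.
σ_h = pD/(2t) → p_allow = 2σ_allow t/D = 2×41.96×29.0/766 = 3.177 MPa.

p_allow = 3.18 MPa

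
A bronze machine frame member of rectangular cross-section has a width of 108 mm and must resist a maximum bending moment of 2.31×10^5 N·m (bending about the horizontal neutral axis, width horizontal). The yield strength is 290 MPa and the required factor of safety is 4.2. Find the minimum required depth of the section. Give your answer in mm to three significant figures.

h = 431 mm

σ_allow = 290/4.2 = 69.05 MPa.
For a rectangular section σ = 6M/(bh²), so h² = 6M/(b σ_allow) = 6×2.3100×10^8/(108×69.05) = 185900 mm².
h = 431.1 mm.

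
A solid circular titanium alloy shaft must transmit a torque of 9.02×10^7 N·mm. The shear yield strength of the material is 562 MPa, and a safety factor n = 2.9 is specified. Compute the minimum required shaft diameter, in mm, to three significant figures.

d = 133 mm

Allowable shear stress τ_allow = 562/2.9 = 193.8 MPa.
For a solid shaft τ = 16T/(πd³), so d³ = 16T/(π τ_allow) = 16×9.0200×10^7/(π×193.8) = 2.370×10^6 mm³.
d = (2.370×10^6)^(1/3) = 133.3 mm.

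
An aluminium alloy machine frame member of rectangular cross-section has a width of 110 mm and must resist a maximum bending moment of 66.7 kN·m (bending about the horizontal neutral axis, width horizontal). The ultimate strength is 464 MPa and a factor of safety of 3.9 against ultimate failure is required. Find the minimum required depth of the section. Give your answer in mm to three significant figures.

σ_allow = 464/3.9 = 119.0 MPa.
For a rectangular section σ = 6M/(bh²), so h² = 6M/(b σ_allow) = 6×6.6700×10^7/(110×119.0) = 30580 mm².
h = 174.9 mm.

h = 175 mm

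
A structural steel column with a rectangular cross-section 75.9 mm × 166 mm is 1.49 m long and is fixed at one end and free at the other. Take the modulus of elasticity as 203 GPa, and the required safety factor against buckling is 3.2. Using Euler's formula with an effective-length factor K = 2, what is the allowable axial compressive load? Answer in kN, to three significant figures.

Buckling occurs about the weak axis: I_min = h·b³/12 = 166×75.9³/12 = 6.049×10^6 mm⁴ (b = 75.9 mm is the smaller dimension).
Effective length L_e = KL = 2×1.49 m = 2980 mm.
Euler critical load P_cr = π²EI/L_e² = π²×203000×6.049×10^6/2980² = 1.365×10^6 N.
P_allow = P_cr/n = 1.365×10^6/3.2 = 426400 N.

P_allow = 426 kN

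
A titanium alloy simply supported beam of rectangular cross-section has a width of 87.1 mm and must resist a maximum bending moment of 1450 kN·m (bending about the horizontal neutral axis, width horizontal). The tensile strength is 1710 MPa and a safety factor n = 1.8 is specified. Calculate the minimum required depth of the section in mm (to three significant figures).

h = 324 mm

σ_allow = 1710/1.8 = 950.0 MPa.
For a rectangular section σ = 6M/(bh²), so h² = 6M/(b σ_allow) = 6×1.4500×10^9/(87.1×950.0) = 105100 mm².
h = 324.3 mm.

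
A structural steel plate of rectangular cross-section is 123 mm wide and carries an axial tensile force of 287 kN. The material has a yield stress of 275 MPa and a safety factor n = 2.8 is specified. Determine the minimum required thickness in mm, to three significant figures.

t = 23.8 mm

σ_allow = 275/2.8 = 98.21 MPa.
Required area A = F/σ_allow = 287000/98.21 = 2922 mm².
t = A/w = 2922/123 = 23.76 mm.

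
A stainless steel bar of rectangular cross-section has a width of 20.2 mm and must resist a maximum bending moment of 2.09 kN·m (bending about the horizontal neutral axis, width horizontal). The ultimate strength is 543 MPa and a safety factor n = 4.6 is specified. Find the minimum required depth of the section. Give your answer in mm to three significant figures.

σ_allow = 543/4.6 = 118.0 MPa.
For a rectangular section σ = 6M/(bh²), so h² = 6M/(b σ_allow) = 6×2090000/(20.2×118.0) = 5259 mm².
h = 72.52 mm.

h = 72.5 mm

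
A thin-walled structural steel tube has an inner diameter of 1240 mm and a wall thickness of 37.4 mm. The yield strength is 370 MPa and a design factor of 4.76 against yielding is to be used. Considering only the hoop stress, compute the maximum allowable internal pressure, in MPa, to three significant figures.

σ_allow = 370/4.76 = 77.73 MPa.
σ_h = pD/(2t) → p_allow = 2σ_allow t/D = 2×77.73×37.4/1240 = 4.689 MPa.

p_allow = 4.69 MPa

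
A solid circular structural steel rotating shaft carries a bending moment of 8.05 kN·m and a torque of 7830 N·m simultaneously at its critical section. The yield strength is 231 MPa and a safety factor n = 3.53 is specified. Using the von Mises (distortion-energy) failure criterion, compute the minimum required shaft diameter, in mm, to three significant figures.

d = 118 mm

σ_allow = σ_y/n = 231/3.53 = 65.44 MPa.
For a solid shaft σ_b = 32M/(πd³) and τ = 16T/(πd³), so the von Mises stress is σ' = (16/πd³)·√(4M²+3T²).
√(4M²+3T²) = √(4×(8.050×10^6)² + 3×(7.830×10^6)²) = 2.105×10^7 N·mm.
d³ = 16×2.105×10^7/(π×65.44) = 1.638×10^6 mm³.
d = 117.9 mm.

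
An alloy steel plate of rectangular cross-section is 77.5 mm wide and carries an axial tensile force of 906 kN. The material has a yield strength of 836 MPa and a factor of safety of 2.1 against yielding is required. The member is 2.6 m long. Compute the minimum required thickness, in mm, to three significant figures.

σ_allow = 836/2.1 = 398.1 MPa.
Required area A = F/σ_allow = 906000/398.1 = 2276 mm².
t = A/w = 2276/77.5 = 29.37 mm.

t = 29.4 mm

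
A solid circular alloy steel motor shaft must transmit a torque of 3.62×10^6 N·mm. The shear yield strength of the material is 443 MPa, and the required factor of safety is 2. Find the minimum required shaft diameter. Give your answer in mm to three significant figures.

Allowable shear stress τ_allow = 443/2 = 221.5 MPa.
For a solid shaft τ = 16T/(πd³), so d³ = 16T/(π τ_allow) = 16×3620000/(π×221.5) = 83230 mm³.
d = (83230)^(1/3) = 43.66 mm.

d = 43.7 mm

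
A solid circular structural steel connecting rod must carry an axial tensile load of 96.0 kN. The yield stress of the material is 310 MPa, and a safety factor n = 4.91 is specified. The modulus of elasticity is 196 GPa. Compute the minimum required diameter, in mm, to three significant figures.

d = 44.0 mm

Allowable stress σ_allow = 310/4.91 = 63.14 MPa.
Required area A = F/σ_allow = 96000/63.14 = 1521 mm².
A = πd²/4 → d = √(4A/π) = 44.00 mm.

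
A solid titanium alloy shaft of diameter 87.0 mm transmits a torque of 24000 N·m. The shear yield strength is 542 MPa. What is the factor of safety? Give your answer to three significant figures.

τ = 16T/(πd³) = 16×2.4000×10^7/(π×87.0³) = 185.6 MPa.
n = τ_limit/τ = 542/185.6 = 2.920.

n = 2.92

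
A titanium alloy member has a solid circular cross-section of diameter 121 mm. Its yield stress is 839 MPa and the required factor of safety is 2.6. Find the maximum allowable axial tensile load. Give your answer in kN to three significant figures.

F_allow = 3710 kN

σ_allow = 839/2.6 = 322.7 MPa.
A = πd²/4 = π×121²/4 = 11500 mm².
F_allow = σ_allow × A = 322.7×11500 = 3.711×10^6 N.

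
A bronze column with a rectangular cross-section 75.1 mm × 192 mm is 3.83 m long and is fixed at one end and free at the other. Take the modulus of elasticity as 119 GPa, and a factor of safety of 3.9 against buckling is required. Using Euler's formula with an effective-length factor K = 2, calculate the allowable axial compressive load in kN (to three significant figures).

Buckling occurs about the weak axis: I_min = h·b³/12 = 192×75.1³/12 = 6.777×10^6 mm⁴ (b = 75.1 mm is the smaller dimension).
Effective length L_e = KL = 2×3.83 m = 7660 mm.
Euler critical load P_cr = π²EI/L_e² = π²×119000×6.777×10^6/7660² = 135700 N.
P_allow = P_cr/n = 135700/3.9 = 34780 N.

P_allow = 34.8 kN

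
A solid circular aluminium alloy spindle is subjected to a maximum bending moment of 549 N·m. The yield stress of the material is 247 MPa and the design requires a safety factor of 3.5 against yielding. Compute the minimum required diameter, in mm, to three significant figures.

σ_allow = 247/3.5 = 70.57 MPa.
For a solid circular section σ = 32M/(πd³), so d³ = 32M/(π σ_allow) = 32×549000/(π×70.57) = 79240 mm³.
d = 42.95 mm.

d = 43.0 mm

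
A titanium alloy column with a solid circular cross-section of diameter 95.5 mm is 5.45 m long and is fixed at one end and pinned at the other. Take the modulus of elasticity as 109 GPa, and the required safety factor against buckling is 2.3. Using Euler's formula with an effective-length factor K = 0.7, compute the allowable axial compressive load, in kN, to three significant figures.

P_allow = 131 kN

I = πd⁴/64 = π×95.5⁴/64 = 4.083×10^6 mm⁴.
Effective length L_e = KL = 0.7×5.45 m = 3815 mm.
Euler critical load P_cr = π²EI/L_e² = π²×109000×4.083×10^6/3815² = 301800 N.
P_allow = P_cr/n = 301800/2.3 = 131200 N.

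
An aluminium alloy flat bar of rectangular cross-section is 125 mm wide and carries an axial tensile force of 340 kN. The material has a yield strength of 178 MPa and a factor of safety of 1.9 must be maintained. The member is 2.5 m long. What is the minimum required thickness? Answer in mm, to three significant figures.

σ_allow = 178/1.9 = 93.68 MPa.
Required area A = F/σ_allow = 340000/93.68 = 3629 mm².
t = A/w = 3629/125 = 29.03 mm.

t = 29.0 mm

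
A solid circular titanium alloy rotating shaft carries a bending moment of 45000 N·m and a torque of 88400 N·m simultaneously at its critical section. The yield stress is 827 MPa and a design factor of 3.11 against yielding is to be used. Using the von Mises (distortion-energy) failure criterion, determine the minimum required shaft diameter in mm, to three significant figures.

σ_allow = σ_y/n = 827/3.11 = 265.9 MPa.
For a solid shaft σ_b = 32M/(πd³) and τ = 16T/(πd³), so the von Mises stress is σ' = (16/πd³)·√(4M²+3T²).
√(4M²+3T²) = √(4×(4.500×10^7)² + 3×(8.840×10^7)²) = 1.776×10^8 N·mm.
d³ = 16×1.776×10^8/(π×265.9) = 3.402×10^6 mm³.
d = 150.4 mm.

d = 150 mm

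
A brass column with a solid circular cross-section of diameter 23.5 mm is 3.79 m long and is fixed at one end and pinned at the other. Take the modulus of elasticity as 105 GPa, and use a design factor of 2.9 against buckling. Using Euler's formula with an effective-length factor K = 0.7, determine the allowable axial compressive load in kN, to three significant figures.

P_allow = 0.760 kN

I = πd⁴/64 = π×23.5⁴/64 = 14970 mm⁴.
Effective length L_e = KL = 0.7×3.79 m = 2653 mm.
Euler critical load P_cr = π²EI/L_e² = π²×105000×14970/2653² = 2204 N.
P_allow = P_cr/n = 2204/2.9 = 760.1 N.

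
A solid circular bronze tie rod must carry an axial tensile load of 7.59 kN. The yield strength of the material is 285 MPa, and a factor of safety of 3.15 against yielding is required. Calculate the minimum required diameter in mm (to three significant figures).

d = 10.3 mm

Allowable stress σ_allow = 285/3.15 = 90.48 MPa.
Required area A = F/σ_allow = 7590.0/90.48 = 83.89 mm².
A = πd²/4 → d = √(4A/π) = 10.33 mm.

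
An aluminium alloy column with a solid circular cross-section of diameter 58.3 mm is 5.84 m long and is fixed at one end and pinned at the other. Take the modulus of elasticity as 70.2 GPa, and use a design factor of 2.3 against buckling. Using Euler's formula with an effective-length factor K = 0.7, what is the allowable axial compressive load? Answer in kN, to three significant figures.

P_allow = 10.2 kN

I = πd⁴/64 = π×58.3⁴/64 = 567100 mm⁴.
Effective length L_e = KL = 0.7×5.84 m = 4088 mm.
Euler critical load P_cr = π²EI/L_e² = π²×70200×567100/4088² = 23510 N.
P_allow = P_cr/n = 23510/2.3 = 10220 N.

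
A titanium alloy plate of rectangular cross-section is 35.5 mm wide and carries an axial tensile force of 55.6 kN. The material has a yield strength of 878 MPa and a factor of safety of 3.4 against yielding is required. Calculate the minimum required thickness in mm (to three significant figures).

σ_allow = 878/3.4 = 258.2 MPa.
Required area A = F/σ_allow = 55600/258.2 = 215.3 mm².
t = A/w = 215.3/35.5 = 6.065 mm.

t = 6.07 mm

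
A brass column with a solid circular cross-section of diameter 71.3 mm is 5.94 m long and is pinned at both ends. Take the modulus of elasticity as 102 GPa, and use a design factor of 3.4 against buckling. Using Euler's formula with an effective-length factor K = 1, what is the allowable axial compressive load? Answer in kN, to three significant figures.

I = πd⁴/64 = π×71.3⁴/64 = 1.269×10^6 mm⁴.
Effective length L_e = KL = 1×5.94 m = 5940 mm.
Euler critical load P_cr = π²EI/L_e² = π²×102000×1.269×10^6/5940² = 36200 N.
P_allow = P_cr/n = 36200/3.4 = 10650 N.

P_allow = 10.6 kN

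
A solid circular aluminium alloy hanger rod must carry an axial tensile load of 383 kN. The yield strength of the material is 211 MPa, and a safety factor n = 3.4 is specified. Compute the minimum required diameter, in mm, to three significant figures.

Allowable stress σ_allow = 211/3.4 = 62.06 MPa.
Required area A = F/σ_allow = 383000/62.06 = 6172 mm².
A = πd²/4 → d = √(4A/π) = 88.64 mm.

d = 88.6 mm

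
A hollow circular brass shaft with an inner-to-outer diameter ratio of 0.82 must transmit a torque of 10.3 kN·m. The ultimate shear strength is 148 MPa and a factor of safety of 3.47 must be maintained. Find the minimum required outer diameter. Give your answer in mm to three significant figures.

τ_allow = 148/3.47 = 42.65 MPa.
For a hollow shaft τ = 16T/[πd_o³(1−k⁴)] with k = 0.82, so 1−k⁴ = 0.5479.
d_o³ = 16T/[π τ_allow (1−k⁴)] = 16×1.0300×10^7/(π×42.65×0.5479) = 2.245×10^6 mm³.
d_o = 130.9 mm.

d_o = 131 mm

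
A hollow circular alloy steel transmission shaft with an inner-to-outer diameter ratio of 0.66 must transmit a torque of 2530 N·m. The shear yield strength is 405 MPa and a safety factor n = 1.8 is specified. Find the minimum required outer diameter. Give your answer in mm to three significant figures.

τ_allow = 405/1.8 = 225.0 MPa.
For a hollow shaft τ = 16T/[πd_o³(1−k⁴)] with k = 0.66, so 1−k⁴ = 0.8103.
d_o³ = 16T/[π τ_allow (1−k⁴)] = 16×2530000/(π×225.0×0.8103) = 70680 mm³.
d_o = 41.35 mm.

d_o = 41.3 mm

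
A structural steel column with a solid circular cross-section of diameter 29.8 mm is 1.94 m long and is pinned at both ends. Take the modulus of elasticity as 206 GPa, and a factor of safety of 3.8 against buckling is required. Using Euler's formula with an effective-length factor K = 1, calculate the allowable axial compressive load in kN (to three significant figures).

P_allow = 5.50 kN

I = πd⁴/64 = π×29.8⁴/64 = 38710 mm⁴.
Effective length L_e = KL = 1×1.94 m = 1940 mm.
Euler critical load P_cr = π²EI/L_e² = π²×206000×38710/1940² = 20910 N.
P_allow = P_cr/n = 20910/3.8 = 5503 N.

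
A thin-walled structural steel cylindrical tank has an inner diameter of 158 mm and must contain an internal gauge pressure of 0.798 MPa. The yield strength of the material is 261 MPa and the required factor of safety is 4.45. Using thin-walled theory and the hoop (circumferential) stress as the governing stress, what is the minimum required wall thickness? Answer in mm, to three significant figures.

σ_allow = 261/4.45 = 58.65 MPa.
Hoop stress σ_h = pD/(2t), so t = pD/(2σ_allow) = 0.798×158/(2×58.65) = 1.075 mm.

t = 1.07 mm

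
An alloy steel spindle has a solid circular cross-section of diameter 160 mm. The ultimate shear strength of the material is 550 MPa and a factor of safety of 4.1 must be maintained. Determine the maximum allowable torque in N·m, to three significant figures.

τ_allow = 550/4.1 = 134.1 MPa.
For a solid shaft T_allow = τ_allow·πd³/16; πd³/16 = π×160³/16 = 804200 mm³.
T_allow = 134.1×804200 = 1.079×10^8 N·mm = 107900 N·m.

T_allow = 1.08×10^5 N·m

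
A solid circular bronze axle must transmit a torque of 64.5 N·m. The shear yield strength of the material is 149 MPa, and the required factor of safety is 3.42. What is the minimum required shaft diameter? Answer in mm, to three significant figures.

d = 19.6 mm

Allowable shear stress τ_allow = 149/3.42 = 43.57 MPa.
For a solid shaft τ = 16T/(πd³), so d³ = 16T/(π τ_allow) = 16×64500/(π×43.57) = 7540 mm³.
d = (7540)^(1/3) = 19.61 mm.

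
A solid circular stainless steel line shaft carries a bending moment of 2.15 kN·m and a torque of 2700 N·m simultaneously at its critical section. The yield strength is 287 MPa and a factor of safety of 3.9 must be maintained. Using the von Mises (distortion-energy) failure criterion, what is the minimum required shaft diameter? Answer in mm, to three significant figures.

σ_allow = σ_y/n = 287/3.9 = 73.59 MPa.
For a solid shaft σ_b = 32M/(πd³) and τ = 16T/(πd³), so the von Mises stress is σ' = (16/πd³)·√(4M²+3T²).
√(4M²+3T²) = √(4×(2.150×10^6)² + 3×(2.700×10^6)²) = 6.353×10^6 N·mm.
d³ = 16×6.353×10^6/(π×73.59) = 439700 mm³.
d = 76.04 mm.

d = 76.0 mm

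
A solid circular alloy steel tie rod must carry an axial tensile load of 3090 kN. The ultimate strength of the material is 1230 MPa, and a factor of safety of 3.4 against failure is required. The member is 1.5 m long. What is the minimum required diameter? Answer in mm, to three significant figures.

Allowable stress σ_allow = 1230/3.4 = 361.8 MPa.
Required area A = F/σ_allow = 3090000/361.8 = 8541 mm².
A = πd²/4 → d = √(4A/π) = 104.3 mm.

d = 104 mm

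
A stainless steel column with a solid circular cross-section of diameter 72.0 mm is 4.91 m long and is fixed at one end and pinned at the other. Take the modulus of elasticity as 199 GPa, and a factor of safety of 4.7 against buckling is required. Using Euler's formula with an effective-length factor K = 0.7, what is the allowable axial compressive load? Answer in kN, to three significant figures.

P_allow = 46.7 kN

I = πd⁴/64 = π×72.0⁴/64 = 1.319×10^6 mm⁴.
Effective length L_e = KL = 0.7×4.91 m = 3437 mm.
Euler critical load P_cr = π²EI/L_e² = π²×199000×1.319×10^6/3437² = 219300 N.
P_allow = P_cr/n = 219300/4.7 = 46670 N.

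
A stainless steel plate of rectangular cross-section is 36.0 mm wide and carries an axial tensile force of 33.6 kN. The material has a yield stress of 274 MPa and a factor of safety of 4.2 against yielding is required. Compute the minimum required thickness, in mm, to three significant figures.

t = 14.3 mm

σ_allow = 274/4.2 = 65.24 MPa.
Required area A = F/σ_allow = 33600/65.24 = 515.0 mm².
t = A/w = 515.0/36.0 = 14.31 mm.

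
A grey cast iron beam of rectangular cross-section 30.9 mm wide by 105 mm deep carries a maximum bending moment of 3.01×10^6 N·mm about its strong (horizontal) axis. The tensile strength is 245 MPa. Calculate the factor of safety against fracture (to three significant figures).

n = 4.62

Section modulus S = bh²/6 = 30.9×105²/6 = 56780 mm³.
σ = M/S = 3010000/56780 = 53.01 MPa.
n = 245/53.01 = 4.622.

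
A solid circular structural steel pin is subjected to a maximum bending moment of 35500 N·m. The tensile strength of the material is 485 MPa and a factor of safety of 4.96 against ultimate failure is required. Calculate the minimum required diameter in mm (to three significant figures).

d = 155 mm

σ_allow = 485/4.96 = 97.78 MPa.
For a solid circular section σ = 32M/(πd³), so d³ = 32M/(π σ_allow) = 32×3.5500×10^7/(π×97.78) = 3.698×10^6 mm³.
d = 154.6 mm.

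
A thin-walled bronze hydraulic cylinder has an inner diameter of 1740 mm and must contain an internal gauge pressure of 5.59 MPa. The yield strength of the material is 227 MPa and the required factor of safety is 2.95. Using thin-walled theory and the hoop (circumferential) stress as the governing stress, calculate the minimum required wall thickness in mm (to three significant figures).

σ_allow = 227/2.95 = 76.95 MPa.
Hoop stress σ_h = pD/(2t), so t = pD/(2σ_allow) = 5.59×1740/(2×76.95) = 63.20 mm.

t = 63.2 mm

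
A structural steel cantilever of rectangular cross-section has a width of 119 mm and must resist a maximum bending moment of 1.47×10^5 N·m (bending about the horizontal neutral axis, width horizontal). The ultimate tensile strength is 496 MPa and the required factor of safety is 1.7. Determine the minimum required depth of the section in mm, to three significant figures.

h = 159 mm

σ_allow = 496/1.7 = 291.8 MPa.
For a rectangular section σ = 6M/(bh²), so h² = 6M/(b σ_allow) = 6×1.4700×10^8/(119×291.8) = 25400 mm².
h = 159.4 mm.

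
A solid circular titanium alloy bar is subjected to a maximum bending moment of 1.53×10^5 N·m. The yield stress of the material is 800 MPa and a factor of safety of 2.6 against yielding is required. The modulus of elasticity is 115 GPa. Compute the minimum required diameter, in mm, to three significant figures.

d = 172 mm

σ_allow = 800/2.6 = 307.7 MPa.
For a solid circular section σ = 32M/(πd³), so d³ = 32M/(π σ_allow) = 32×1.5300×10^8/(π×307.7) = 5.065×10^6 mm³.
d = 171.7 mm.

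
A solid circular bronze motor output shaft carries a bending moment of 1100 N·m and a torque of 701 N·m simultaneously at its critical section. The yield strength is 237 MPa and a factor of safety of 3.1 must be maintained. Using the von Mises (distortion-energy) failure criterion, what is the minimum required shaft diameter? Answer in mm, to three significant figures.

σ_allow = σ_y/n = 237/3.1 = 76.45 MPa.
For a solid shaft σ_b = 32M/(πd³) and τ = 16T/(πd³), so the von Mises stress is σ' = (16/πd³)·√(4M²+3T²).
√(4M²+3T²) = √(4×(1.100×10^6)² + 3×(701000)²) = 2.513×10^6 N·mm.
d³ = 16×2.513×10^6/(π×76.45) = 167400 mm³.
d = 55.11 mm.

d = 55.1 mm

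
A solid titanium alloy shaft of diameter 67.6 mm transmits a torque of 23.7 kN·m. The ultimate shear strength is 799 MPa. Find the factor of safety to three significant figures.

n = 2.04

τ = 16T/(πd³) = 16×2.3700×10^7/(π×67.6³) = 390.7 MPa.
n = τ_limit/τ = 799/390.7 = 2.045.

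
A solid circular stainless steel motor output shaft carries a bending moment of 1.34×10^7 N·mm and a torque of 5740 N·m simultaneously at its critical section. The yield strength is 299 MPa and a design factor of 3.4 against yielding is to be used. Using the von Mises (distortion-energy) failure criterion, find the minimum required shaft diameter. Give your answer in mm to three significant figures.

σ_allow = σ_y/n = 299/3.4 = 87.94 MPa.
For a solid shaft σ_b = 32M/(πd³) and τ = 16T/(πd³), so the von Mises stress is σ' = (16/πd³)·√(4M²+3T²).
√(4M²+3T²) = √(4×(1.340×10^7)² + 3×(5.740×10^6)²) = 2.858×10^7 N·mm.
d³ = 16×2.858×10^7/(π×87.94) = 1.655×10^6 mm³.
d = 118.3 mm.

d = 118 mm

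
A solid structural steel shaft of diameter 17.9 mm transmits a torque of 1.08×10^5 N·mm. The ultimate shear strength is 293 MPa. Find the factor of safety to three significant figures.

n = 3.06

τ = 16T/(πd³) = 16×108000/(π×17.9³) = 95.90 MPa.
n = τ_limit/τ = 293/95.90 = 3.055.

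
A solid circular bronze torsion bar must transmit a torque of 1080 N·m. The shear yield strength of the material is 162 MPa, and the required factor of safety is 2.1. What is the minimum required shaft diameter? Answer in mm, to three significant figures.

d = 41.5 mm

Allowable shear stress τ_allow = 162/2.1 = 77.14 MPa.
For a solid shaft τ = 16T/(πd³), so d³ = 16T/(π τ_allow) = 16×1080000/(π×77.14) = 71300 mm³.
d = (71300)^(1/3) = 41.47 mm.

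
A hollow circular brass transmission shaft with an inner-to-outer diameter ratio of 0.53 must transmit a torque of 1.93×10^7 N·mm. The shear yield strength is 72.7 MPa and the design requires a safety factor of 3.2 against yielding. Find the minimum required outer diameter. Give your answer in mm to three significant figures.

d_o = 167 mm

τ_allow = 72.7/3.2 = 22.72 MPa.
For a hollow shaft τ = 16T/[πd_o³(1−k⁴)] with k = 0.53, so 1−k⁴ = 0.9211.
d_o³ = 16T/[π τ_allow (1−k⁴)] = 16×1.9300×10^7/(π×22.72×0.9211) = 4.697×10^6 mm³.
d_o = 167.5 mm.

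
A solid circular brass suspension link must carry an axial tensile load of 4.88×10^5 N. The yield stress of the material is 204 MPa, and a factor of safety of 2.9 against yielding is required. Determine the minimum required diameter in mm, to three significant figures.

d = 94.0 mm

Allowable stress σ_allow = 204/2.9 = 70.34 MPa.
Required area A = F/σ_allow = 488000/70.34 = 6937 mm².
A = πd²/4 → d = √(4A/π) = 93.98 mm.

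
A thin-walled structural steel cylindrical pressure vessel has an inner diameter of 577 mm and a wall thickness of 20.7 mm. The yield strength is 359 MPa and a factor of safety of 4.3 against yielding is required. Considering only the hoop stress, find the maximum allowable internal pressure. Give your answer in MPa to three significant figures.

p_allow = 5.99 MPa

σ_allow = 359/4.3 = 83.49 MPa.
σ_h = pD/(2t) → p_allow = 2σ_allow t/D = 2×83.49×20.7/577 = 5.990 MPa.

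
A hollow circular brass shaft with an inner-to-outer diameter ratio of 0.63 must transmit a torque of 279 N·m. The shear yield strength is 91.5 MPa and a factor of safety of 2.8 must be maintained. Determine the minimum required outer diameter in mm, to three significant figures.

d_o = 37.2 mm

τ_allow = 91.5/2.8 = 32.68 MPa.
For a hollow shaft τ = 16T/[πd_o³(1−k⁴)] with k = 0.63, so 1−k⁴ = 0.8425.
d_o³ = 16T/[π τ_allow (1−k⁴)] = 16×279000/(π×32.68×0.8425) = 51610 mm³.
d_o = 37.23 mm.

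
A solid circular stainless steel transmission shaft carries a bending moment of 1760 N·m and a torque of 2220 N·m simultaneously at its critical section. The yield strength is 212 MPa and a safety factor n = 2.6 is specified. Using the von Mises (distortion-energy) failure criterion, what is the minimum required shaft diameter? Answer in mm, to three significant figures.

d = 68.8 mm

σ_allow = σ_y/n = 212/2.6 = 81.54 MPa.
For a solid shaft σ_b = 32M/(πd³) and τ = 16T/(πd³), so the von Mises stress is σ' = (16/πd³)·√(4M²+3T²).
√(4M²+3T²) = √(4×(1.760×10^6)² + 3×(2.220×10^6)²) = 5.213×10^6 N·mm.
d³ = 16×5.213×10^6/(π×81.54) = 325600 mm³.
d = 68.80 mm.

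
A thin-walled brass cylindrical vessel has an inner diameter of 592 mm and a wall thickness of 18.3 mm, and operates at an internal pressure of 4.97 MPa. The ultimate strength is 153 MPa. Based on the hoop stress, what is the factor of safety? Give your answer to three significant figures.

σ_h = pD/(2t) = 4.97×592/(2×18.3) = 80.39 MPa.
n = 153/80.39 = 1.903.

n = 1.90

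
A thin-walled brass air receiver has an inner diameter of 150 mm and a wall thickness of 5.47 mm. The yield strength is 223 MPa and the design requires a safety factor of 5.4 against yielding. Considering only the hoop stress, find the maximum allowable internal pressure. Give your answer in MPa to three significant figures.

p_allow = 3.01 MPa

σ_allow = 223/5.4 = 41.30 MPa.
σ_h = pD/(2t) → p_allow = 2σ_allow t/D = 2×41.30×5.47/150 = 3.012 MPa.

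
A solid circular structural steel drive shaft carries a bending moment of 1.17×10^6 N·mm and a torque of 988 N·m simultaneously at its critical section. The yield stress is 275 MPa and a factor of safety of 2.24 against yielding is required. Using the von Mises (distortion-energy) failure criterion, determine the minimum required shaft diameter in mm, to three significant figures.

d = 49.4 mm

σ_allow = σ_y/n = 275/2.24 = 122.8 MPa.
For a solid shaft σ_b = 32M/(πd³) and τ = 16T/(πd³), so the von Mises stress is σ' = (16/πd³)·√(4M²+3T²).
√(4M²+3T²) = √(4×(1.170×10^6)² + 3×(988000)²) = 2.899×10^6 N·mm.
d³ = 16×2.899×10^6/(π×122.8) = 120300 mm³.
d = 49.36 mm.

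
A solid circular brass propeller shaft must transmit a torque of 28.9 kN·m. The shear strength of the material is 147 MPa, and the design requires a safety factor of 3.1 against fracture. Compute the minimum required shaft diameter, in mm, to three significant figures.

Allowable shear stress τ_allow = 147/3.1 = 47.42 MPa.
For a solid shaft τ = 16T/(πd³), so d³ = 16T/(π τ_allow) = 16×2.8900×10^7/(π×47.42) = 3.104×10^6 mm³.
d = (3.104×10^6)^(1/3) = 145.9 mm.

d = 146 mm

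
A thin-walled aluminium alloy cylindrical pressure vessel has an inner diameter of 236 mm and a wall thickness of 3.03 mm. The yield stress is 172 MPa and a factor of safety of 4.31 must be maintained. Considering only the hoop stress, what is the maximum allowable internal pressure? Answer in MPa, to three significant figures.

p_allow = 1.02 MPa

σ_allow = 172/4.31 = 39.91 MPa.
σ_h = pD/(2t) → p_allow = 2σ_allow t/D = 2×39.91×3.03/236 = 1.025 MPa.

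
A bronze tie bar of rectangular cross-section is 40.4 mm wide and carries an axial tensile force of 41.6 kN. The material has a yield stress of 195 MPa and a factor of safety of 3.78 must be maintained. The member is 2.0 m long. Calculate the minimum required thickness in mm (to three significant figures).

t = 20.0 mm

σ_allow = 195/3.78 = 51.59 MPa.
Required area A = F/σ_allow = 41600/51.59 = 806.4 mm².
t = A/w = 806.4/40.4 = 19.96 mm.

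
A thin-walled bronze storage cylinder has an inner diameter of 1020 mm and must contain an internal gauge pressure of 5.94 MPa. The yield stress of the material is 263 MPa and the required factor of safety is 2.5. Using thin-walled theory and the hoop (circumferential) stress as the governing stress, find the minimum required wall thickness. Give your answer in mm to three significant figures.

t = 28.8 mm

σ_allow = 263/2.5 = 105.2 MPa.
Hoop stress σ_h = pD/(2t), so t = pD/(2σ_allow) = 5.94×1020/(2×105.2) = 28.80 mm.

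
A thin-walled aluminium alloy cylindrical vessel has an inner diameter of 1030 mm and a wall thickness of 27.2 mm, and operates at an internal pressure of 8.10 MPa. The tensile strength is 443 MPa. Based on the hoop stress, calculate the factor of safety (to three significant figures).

σ_h = pD/(2t) = 8.10×1030/(2×27.2) = 153.4 MPa.
n = 443/153.4 = 2.889.

n = 2.89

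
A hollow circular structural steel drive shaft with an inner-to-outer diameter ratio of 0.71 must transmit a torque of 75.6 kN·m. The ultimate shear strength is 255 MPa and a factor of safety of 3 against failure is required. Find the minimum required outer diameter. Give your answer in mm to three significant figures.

τ_allow = 255/3 = 85.00 MPa.
For a hollow shaft τ = 16T/[πd_o³(1−k⁴)] with k = 0.71, so 1−k⁴ = 0.7459.
d_o³ = 16T/[π τ_allow (1−k⁴)] = 16×7.5600×10^7/(π×85.00×0.7459) = 6.073×10^6 mm³.
d_o = 182.4 mm.

d_o = 182 mm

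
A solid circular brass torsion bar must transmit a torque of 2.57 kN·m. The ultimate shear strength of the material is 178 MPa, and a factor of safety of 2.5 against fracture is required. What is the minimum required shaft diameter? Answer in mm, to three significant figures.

Allowable shear stress τ_allow = 178/2.5 = 71.20 MPa.
For a solid shaft τ = 16T/(πd³), so d³ = 16T/(π τ_allow) = 16×2570000/(π×71.20) = 183800 mm³.
d = (183800)^(1/3) = 56.86 mm.

d = 56.9 mm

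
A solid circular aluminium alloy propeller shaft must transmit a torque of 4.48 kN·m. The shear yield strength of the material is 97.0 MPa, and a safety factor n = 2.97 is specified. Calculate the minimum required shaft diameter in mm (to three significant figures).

Allowable shear stress τ_allow = 97.0/2.97 = 32.66 MPa.
For a solid shaft τ = 16T/(πd³), so d³ = 16T/(π τ_allow) = 16×4480000/(π×32.66) = 698600 mm³.
d = (698600)^(1/3) = 88.73 mm.

d = 88.7 mm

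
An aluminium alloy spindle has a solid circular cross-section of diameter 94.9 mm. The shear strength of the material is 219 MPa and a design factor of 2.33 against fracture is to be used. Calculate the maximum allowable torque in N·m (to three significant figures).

τ_allow = 219/2.33 = 93.99 MPa.
For a solid shaft T_allow = τ_allow·πd³/16; πd³/16 = π×94.9³/16 = 167800 mm³.
T_allow = 93.99×167800 = 1.577×10^7 N·mm = 15770 N·m.

T_allow = 15800 N·m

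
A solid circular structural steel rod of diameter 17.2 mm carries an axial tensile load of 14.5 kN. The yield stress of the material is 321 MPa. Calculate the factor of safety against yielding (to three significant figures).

n = 5.14

A = πd²/4 = 232.4 mm².
σ = F/A = 14500/232.4 = 62.41 MPa.
n = 321/62.41 = 5.144.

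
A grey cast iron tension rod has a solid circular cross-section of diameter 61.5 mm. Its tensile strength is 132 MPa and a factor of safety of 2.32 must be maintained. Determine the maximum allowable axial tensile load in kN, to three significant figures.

σ_allow = 132/2.32 = 56.90 MPa.
A = πd²/4 = π×61.5²/4 = 2971 mm².
F_allow = σ_allow × A = 56.90×2971 = 169000 N.

F_allow = 169 kN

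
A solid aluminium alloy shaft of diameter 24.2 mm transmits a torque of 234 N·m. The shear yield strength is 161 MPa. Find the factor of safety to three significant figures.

n = 1.91

τ = 16T/(πd³) = 16×234000/(π×24.2³) = 84.09 MPa.
n = τ_limit/τ = 161/84.09 = 1.915.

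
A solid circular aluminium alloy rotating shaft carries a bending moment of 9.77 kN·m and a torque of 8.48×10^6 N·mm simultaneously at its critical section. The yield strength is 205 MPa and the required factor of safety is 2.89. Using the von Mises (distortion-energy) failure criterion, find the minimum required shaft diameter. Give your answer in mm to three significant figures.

d = 121 mm

σ_allow = σ_y/n = 205/2.89 = 70.93 MPa.
For a solid shaft σ_b = 32M/(πd³) and τ = 16T/(πd³), so the von Mises stress is σ' = (16/πd³)·√(4M²+3T²).
√(4M²+3T²) = √(4×(9.770×10^6)² + 3×(8.480×10^6)²) = 2.444×10^7 N·mm.
d³ = 16×2.444×10^7/(π×70.93) = 1.755×10^6 mm³.
d = 120.6 mm.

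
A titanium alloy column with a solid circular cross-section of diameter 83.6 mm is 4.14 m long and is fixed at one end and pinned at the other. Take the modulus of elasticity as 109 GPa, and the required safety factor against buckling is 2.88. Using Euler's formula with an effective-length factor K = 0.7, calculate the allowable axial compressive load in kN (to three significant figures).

P_allow = 107 kN

I = πd⁴/64 = π×83.6⁴/64 = 2.398×10^6 mm⁴.
Effective length L_e = KL = 0.7×4.14 m = 2898 mm.
Euler critical load P_cr = π²EI/L_e² = π²×109000×2.398×10^6/2898² = 307100 N.
P_allow = P_cr/n = 307100/2.88 = 106600 N.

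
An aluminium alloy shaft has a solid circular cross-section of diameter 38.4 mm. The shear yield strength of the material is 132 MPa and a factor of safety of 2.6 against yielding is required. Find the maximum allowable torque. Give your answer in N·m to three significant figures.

τ_allow = 132/2.6 = 50.77 MPa.
For a solid shaft T_allow = τ_allow·πd³/16; πd³/16 = π×38.4³/16 = 11120 mm³.
T_allow = 50.77×11120 = 564400 N·mm = 564.4 N·m.

T_allow = 564 N·m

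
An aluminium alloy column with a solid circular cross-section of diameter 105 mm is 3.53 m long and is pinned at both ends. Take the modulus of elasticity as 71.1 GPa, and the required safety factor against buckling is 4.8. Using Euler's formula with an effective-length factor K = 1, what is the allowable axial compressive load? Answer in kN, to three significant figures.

P_allow = 70.0 kN

I = πd⁴/64 = π×105⁴/64 = 5.967×10^6 mm⁴.
Effective length L_e = KL = 1×3.53 m = 3530 mm.
Euler critical load P_cr = π²EI/L_e² = π²×71100×5.967×10^6/3530² = 336000 N.
P_allow = P_cr/n = 336000/4.8 = 70000 N.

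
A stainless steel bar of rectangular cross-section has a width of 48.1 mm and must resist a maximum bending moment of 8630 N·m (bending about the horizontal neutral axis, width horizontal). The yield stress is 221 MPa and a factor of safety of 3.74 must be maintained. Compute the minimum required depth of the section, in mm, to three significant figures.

σ_allow = 221/3.74 = 59.09 MPa.
For a rectangular section σ = 6M/(bh²), so h² = 6M/(b σ_allow) = 6×8630000/(48.1×59.09) = 18220 mm².
h = 135.0 mm.

h = 135 mm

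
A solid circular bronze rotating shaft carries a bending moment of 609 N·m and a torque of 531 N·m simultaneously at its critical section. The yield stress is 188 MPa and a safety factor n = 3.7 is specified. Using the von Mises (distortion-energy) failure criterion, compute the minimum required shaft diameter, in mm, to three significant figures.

σ_allow = σ_y/n = 188/3.7 = 50.81 MPa.
For a solid shaft σ_b = 32M/(πd³) and τ = 16T/(πd³), so the von Mises stress is σ' = (16/πd³)·√(4M²+3T²).
√(4M²+3T²) = √(4×(609000)² + 3×(531000)²) = 1.526×10^6 N·mm.
d³ = 16×1.526×10^6/(π×50.81) = 153000 mm³.
d = 53.48 mm.

d = 53.5 mm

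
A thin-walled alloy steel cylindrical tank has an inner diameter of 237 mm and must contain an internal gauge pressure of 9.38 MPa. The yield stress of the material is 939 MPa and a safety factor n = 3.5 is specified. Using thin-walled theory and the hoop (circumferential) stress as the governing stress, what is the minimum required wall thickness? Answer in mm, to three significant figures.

t = 4.14 mm

σ_allow = 939/3.5 = 268.3 MPa.
Hoop stress σ_h = pD/(2t), so t = pD/(2σ_allow) = 9.38×237/(2×268.3) = 4.143 mm.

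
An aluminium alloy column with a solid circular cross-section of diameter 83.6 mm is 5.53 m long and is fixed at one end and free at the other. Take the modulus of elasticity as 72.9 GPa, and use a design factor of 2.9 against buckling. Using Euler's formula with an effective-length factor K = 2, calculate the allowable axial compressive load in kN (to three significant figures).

I = πd⁴/64 = π×83.6⁴/64 = 2.398×10^6 mm⁴.
Effective length L_e = KL = 2×5.53 m = 11060 mm.
Euler critical load P_cr = π²EI/L_e² = π²×72900×2.398×10^6/11060² = 14100 N.
P_allow = P_cr/n = 14100/2.9 = 4863 N.

P_allow = 4.86 kN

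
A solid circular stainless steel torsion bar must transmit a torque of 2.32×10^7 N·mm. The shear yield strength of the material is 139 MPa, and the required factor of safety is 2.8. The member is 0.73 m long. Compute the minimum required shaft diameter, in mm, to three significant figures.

Allowable shear stress τ_allow = 139/2.8 = 49.64 MPa.
For a solid shaft τ = 16T/(πd³), so d³ = 16T/(π τ_allow) = 16×2.3200×10^7/(π×49.64) = 2.380×10^6 mm³.
d = (2.380×10^6)^(1/3) = 133.5 mm.

d = 134 mm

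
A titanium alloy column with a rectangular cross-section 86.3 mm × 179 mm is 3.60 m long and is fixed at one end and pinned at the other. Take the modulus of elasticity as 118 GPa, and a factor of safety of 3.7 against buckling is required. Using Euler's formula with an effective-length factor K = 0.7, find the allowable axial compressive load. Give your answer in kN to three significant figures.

P_allow = 475 kN

Buckling occurs about the weak axis: I_min = h·b³/12 = 179×86.3³/12 = 9.587×10^6 mm⁴ (b = 86.3 mm is the smaller dimension).
Effective length L_e = KL = 0.7×3.60 m = 2520 mm.
Euler critical load P_cr = π²EI/L_e² = π²×118000×9.587×10^6/2520² = 1.758×10^6 N.
P_allow = P_cr/n = 1.758×10^6/3.7 = 475200 N.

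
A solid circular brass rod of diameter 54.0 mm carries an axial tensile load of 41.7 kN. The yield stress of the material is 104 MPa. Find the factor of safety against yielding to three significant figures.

n = 5.71

A = πd²/4 = 2290 mm².
σ = F/A = 41700/2290 = 18.21 MPa.
n = 104/18.21 = 5.712.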